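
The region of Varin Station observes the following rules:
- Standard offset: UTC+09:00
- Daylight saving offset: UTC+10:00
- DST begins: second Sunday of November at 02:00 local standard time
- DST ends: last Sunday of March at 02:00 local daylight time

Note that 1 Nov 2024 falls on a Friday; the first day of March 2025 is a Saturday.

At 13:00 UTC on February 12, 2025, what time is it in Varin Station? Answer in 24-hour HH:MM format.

1 November 2024 is a Friday, so the first Sunday is November 3 and the second is November 10.
1 March 2025 is a Saturday, so Sundays fall on 2, 9, 16, 23, 30; the last is March 30.
At the standard offset (UTC+09:00), 13:00 UTC + 9h = 22:00 Varin Station standard time.
The standard-time date in Varin Station, February 12, 2025, lies within the daylight-saving period (10 November 2024 – 30 March 2025), so Varin Station is on daylight time, UTC+10:00.
13:00 UTC + 10h = 23:00 local.

23:00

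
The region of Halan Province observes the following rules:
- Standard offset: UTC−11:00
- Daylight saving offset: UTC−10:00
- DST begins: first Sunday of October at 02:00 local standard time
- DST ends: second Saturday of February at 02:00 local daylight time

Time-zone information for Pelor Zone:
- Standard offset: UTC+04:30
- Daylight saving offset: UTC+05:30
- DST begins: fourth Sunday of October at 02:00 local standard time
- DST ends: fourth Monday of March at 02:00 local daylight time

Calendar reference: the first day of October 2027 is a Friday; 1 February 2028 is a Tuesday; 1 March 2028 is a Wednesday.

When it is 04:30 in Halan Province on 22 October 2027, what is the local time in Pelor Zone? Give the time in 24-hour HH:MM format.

19:00

1 October 2027 is a Friday, so the first Sunday is October 3.
1 February 2028 is a Tuesday, so the first Saturday is February 5 and the second is February 12.
22 October 2027 falls between 3 October 2027 and 12 February 2028, so daylight saving is in effect and Halan Province is at UTC−10:00.
04:30 Halan Province + 10h = 14:30 UTC.
1 October 2027 is a Friday, so the first Sunday is October 3 and the fourth is October 24.
1 March 2028 is a Wednesday, so the first Monday is March 6 and the fourth is March 27.
At the standard offset (UTC+04:30), 14:30 UTC + 4h30m = 19:00 Pelor Zone standard time.
Daylight saving runs 24 October 2027 – 27 March 2028; the standard-time date in Pelor Zone, 22 October 2027, is outside that window, so Pelor Zone is on standard time at UTC+04:30.
14:30 UTC + 4h30m = 19:00 Pelor Zone.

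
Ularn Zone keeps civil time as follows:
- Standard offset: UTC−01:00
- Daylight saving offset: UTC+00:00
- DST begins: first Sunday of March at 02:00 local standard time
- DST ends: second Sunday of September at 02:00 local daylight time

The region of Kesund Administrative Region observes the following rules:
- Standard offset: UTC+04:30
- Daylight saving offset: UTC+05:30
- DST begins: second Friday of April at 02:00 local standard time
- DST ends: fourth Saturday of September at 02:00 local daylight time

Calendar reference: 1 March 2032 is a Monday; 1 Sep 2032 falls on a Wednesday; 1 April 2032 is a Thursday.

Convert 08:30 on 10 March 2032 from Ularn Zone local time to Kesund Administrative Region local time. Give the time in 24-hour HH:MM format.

1 March 2032 is a Monday, so the first Sunday is March 7.
1 September 2032 is a Wednesday, so the first Sunday is September 5 and the second is September 12.
10 March 2032 lies within the daylight-saving period (7 March – 12 September), so Ularn Zone is on daylight time, UTC+00:00.
08:30 Ularn Zone − 0h = 08:30 UTC.
1 April 2032 is a Thursday, so the first Friday is April 2 and the second is April 9.
1 September 2032 is a Wednesday, so the first Saturday is September 4 and the fourth is September 25.
At the standard offset (UTC+04:30), 08:30 UTC + 4h30m = 13:00 Kesund Administrative Region standard time.
The standard-time date in Kesund Administrative Region, 10 March 2032, is outside the daylight-saving period (9 April – 25 September), so Kesund Administrative Region is on standard time, UTC+04:30.
08:30 UTC + 4h30m = 13:00 Kesund Administrative Region.

13:00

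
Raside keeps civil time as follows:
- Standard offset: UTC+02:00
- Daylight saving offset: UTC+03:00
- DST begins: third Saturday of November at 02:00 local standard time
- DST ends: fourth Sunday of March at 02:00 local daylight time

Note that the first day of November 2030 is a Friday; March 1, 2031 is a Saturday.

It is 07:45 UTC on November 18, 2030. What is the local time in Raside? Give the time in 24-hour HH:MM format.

1 November 2030 is a Friday, so the first Saturday is November 2 and the third is November 16.
1 March 2031 is a Saturday, so the first Sunday is March 2 and the fourth is March 23.
At the standard offset (UTC+02:00), 07:45 UTC + 2h = 09:45 Raside standard time.
The standard-time date in Raside, November 18, 2030, falls between 16 November 2030 and 23 March 2031, so daylight saving is in effect and Raside is at UTC+03:00.
07:45 UTC + 3h = 10:45 local.

10:45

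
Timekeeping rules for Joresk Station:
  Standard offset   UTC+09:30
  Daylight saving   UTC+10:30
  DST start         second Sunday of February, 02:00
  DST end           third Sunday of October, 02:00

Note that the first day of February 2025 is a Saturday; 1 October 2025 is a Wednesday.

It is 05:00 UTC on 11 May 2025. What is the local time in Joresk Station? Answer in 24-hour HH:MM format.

1 February 2025 is a Saturday, so the first Sunday is February 2 and the second is February 9.
1 October 2025 is a Wednesday, so the first Sunday is October 5 and the third is October 19.
At the standard offset (UTC+09:30), 05:00 UTC + 9h30m = 14:30 Joresk Station standard time.
The standard-time date in Joresk Station, 11 May 2025, falls between 9 February and 19 October, so daylight saving is in effect and Joresk Station is at UTC+10:30.
05:00 UTC + 10h30m = 15:30 local.

15:30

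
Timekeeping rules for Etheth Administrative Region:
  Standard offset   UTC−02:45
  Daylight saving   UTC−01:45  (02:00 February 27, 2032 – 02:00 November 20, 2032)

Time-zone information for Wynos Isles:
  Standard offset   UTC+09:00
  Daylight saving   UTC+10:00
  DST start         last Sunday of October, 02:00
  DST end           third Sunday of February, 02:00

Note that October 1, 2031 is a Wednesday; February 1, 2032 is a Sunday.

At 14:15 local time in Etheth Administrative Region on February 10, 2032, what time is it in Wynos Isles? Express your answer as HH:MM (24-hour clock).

03:00

February 10, 2032 does not fall between 27 February and 20 November, so daylight saving is not in effect and Etheth Administrative Region is at UTC−02:45.
14:15 Etheth Administrative Region + 2h45m = 17:00 UTC.
1 October 2031 is a Wednesday, so Sundays fall on 5, 12, 19, 26; the last is October 26.
1 February 2032 is a Sunday, so the first Sunday is February 1 and the third is February 15.
At the standard offset (UTC+09:00), 17:00 UTC + 9h = 02:00 Wynos Isles standard time (rolling into the next day, 11 February 2032).
Daylight saving runs 26 October 2031 – 15 February 2032; the standard-time date in Wynos Isles, February 11, 2032, is inside that window, so Wynos Isles is at UTC+10:00.
17:00 UTC + 10h = 03:00 Wynos Isles (rolling into the next day, 11 February 2032).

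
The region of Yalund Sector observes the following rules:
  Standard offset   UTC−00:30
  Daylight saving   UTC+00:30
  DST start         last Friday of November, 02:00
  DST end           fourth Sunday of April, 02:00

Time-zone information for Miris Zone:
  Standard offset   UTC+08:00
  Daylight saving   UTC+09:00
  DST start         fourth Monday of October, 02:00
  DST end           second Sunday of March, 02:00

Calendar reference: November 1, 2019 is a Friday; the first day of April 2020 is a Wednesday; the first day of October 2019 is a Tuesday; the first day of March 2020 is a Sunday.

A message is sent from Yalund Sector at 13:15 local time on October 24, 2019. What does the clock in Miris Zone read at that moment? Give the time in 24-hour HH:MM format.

1 November 2019 is a Friday, so Fridays fall on 1, 8, 15, 22, 29; the last is November 29.
1 April 2020 is a Wednesday, so the first Sunday is April 5 and the fourth is April 26.
October 24, 2019 is outside the daylight-saving period (29 November 2019 – 26 April 2020), so Yalund Sector is on standard time, UTC−00:30.
13:15 Yalund Sector + 0h30m = 13:45 UTC.
1 October 2019 is a Tuesday, so the first Monday is October 7 and the fourth is October 28.
1 March 2020 is a Sunday, so the first Sunday is March 1 and the second is March 8.
At the standard offset (UTC+08:00), 13:45 UTC + 8h = 21:45 Miris Zone standard time.
The standard-time date in Miris Zone, October 24, 2019, does not fall between 28 October 2019 and 8 March 2020, so daylight saving is not in effect and Miris Zone is at UTC+08:00.
13:45 UTC + 8h = 21:45 Miris Zone.

21:45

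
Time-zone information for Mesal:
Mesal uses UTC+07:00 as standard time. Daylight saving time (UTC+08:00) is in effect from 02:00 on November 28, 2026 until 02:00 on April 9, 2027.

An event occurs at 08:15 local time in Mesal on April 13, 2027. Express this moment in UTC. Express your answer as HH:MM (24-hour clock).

April 13, 2027 is outside the daylight-saving period (28 November 2026 – 9 April 2027), so Mesal is on standard time, UTC+07:00.
08:15 local − 7h = 01:15 UTC.

01:15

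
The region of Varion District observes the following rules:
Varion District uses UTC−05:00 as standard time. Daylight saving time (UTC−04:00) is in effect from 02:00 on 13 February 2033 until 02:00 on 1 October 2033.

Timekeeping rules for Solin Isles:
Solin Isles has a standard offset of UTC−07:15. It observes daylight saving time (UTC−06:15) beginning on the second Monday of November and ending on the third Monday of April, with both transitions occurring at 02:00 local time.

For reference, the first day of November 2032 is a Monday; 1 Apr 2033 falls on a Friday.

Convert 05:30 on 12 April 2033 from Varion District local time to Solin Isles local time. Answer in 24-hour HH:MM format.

03:15

12 April 2033 lies within the daylight-saving period (13 February – 1 October), so Varion District is on daylight time, UTC−04:00.
05:30 Varion District + 4h = 09:30 UTC.
1 November 2032 is a Monday, so the first Monday is November 1 and the second is November 8.
1 April 2033 is a Friday, so the first Monday is April 4 and the third is April 18.
At the standard offset (UTC−07:15), 09:30 UTC − 7h15m = 02:15 Solin Isles standard time.
The standard-time date in Solin Isles, 12 April 2033, lies within the daylight-saving period (8 November 2032 – 18 April 2033), so Solin Isles is on daylight time, UTC−06:15.
09:30 UTC − 6h15m = 03:15 Solin Isles.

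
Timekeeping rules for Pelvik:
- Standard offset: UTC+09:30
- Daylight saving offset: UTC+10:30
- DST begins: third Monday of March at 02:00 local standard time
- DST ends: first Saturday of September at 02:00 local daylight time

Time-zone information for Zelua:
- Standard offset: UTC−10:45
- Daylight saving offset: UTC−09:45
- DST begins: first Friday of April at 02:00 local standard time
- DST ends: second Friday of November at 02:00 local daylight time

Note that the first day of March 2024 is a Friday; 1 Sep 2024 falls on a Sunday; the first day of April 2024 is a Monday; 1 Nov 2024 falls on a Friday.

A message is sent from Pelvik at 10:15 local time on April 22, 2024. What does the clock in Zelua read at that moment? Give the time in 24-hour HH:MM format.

14:00

1 March 2024 is a Friday, so the first Monday is March 4 and the third is March 18.
1 September 2024 is a Sunday, so the first Saturday is September 7.
Daylight saving runs 18 March – 7 September; April 22, 2024 is inside that window, so Pelvik is at UTC+10:30.
10:15 Pelvik − 10h30m = 23:45 UTC (rolling into the previous day, 21 April 2024).
1 April 2024 is a Monday, so the first Friday is April 5.
1 November 2024 is a Friday, so the first Friday is November 1 and the second is November 8.
At the standard offset (UTC−10:45), 23:45 UTC − 10h45m = 13:00 Zelua standard time.
The standard-time date in Zelua, April 21, 2024, lies within the daylight-saving period (5 April – 8 November), so Zelua is on daylight time, UTC−09:45.
23:45 UTC − 9h45m = 14:00 Zelua.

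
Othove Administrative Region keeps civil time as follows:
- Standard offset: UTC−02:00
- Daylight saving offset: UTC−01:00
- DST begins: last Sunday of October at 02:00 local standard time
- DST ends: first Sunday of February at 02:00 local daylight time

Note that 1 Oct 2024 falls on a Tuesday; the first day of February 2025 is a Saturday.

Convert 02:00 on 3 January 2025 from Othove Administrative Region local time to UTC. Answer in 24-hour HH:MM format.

03:00

1 October 2024 is a Tuesday, so Sundays fall on 6, 13, 20, 27; the last is October 27.
1 February 2025 is a Saturday, so the first Sunday is February 2.
3 January 2025 lies within the daylight-saving period (27 October 2024 – 2 February 2025), so Othove Administrative Region is on daylight time, UTC−01:00.
02:00 local + 1h = 03:00 UTC.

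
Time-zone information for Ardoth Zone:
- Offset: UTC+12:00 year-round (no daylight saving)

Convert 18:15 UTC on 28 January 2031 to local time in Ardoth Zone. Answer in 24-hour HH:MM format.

Ardoth Zone has no daylight saving, so its offset is UTC+12:00 year-round.
18:15 UTC + 12h = 06:15 local (rolling into the next day, 29 January 2031).

06:15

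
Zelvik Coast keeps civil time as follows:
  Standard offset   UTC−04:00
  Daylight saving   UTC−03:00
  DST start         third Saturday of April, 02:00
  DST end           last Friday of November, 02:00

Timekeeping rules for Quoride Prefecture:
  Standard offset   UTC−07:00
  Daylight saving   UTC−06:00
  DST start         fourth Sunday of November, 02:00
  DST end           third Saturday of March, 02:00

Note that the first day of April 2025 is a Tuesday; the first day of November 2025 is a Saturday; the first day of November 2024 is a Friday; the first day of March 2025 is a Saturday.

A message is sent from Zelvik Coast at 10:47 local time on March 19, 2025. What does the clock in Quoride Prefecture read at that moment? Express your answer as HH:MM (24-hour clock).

07:47

1 April 2025 is a Tuesday, so the first Saturday is April 5 and the third is April 19.
1 November 2025 is a Saturday, so Fridays fall on 7, 14, 21, 28; the last is November 28.
March 19, 2025 does not fall between 19 April and 28 November, so daylight saving is not in effect and Zelvik Coast is at UTC−04:00.
10:47 Zelvik Coast + 4h = 14:47 UTC.
1 November 2024 is a Friday, so the first Sunday is November 3 and the fourth is November 24.
1 March 2025 is a Saturday, so the first Saturday is March 1 and the third is March 15.
At the standard offset (UTC−07:00), 14:47 UTC − 7h = 07:47 Quoride Prefecture standard time.
The standard-time date in Quoride Prefecture, March 19, 2025, does not fall between 24 November 2024 and 15 March 2025, so daylight saving is not in effect and Quoride Prefecture is at UTC−07:00.
14:47 UTC − 7h = 07:47 Quoride Prefecture.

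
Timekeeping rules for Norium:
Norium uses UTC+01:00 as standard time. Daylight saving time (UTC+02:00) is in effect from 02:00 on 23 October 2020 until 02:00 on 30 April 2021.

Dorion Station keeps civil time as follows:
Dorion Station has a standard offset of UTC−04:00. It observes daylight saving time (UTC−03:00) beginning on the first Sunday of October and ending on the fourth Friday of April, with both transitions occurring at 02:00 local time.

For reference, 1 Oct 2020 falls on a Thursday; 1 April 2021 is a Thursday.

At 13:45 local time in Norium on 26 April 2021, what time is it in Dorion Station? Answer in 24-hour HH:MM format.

07:45

26 April 2021 falls between 23 October 2020 and 30 April 2021, so daylight saving is in effect and Norium is at UTC+02:00.
13:45 Norium − 2h = 11:45 UTC.
1 October 2020 is a Thursday, so the first Sunday is October 4.
1 April 2021 is a Thursday, so the first Friday is April 2 and the fourth is April 23.
At the standard offset (UTC−04:00), 11:45 UTC − 4h = 07:45 Dorion Station standard time.
Daylight saving runs 4 October 2020 – 23 April 2021; the standard-time date in Dorion Station, 26 April 2021, is outside that window, so Dorion Station is on standard time at UTC−04:00.
11:45 UTC − 4h = 07:45 Dorion Station.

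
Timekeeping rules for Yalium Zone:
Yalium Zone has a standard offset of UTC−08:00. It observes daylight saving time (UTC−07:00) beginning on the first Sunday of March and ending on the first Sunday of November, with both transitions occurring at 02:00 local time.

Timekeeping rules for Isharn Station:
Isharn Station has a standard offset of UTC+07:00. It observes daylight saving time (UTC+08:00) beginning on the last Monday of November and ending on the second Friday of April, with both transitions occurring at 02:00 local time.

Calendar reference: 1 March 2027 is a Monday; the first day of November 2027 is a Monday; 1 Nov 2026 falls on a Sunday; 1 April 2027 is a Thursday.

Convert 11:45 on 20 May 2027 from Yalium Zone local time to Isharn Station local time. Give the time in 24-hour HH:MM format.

1 March 2027 is a Monday, so the first Sunday is March 7.
1 November 2027 is a Monday, so the first Sunday is November 7.
20 May 2027 falls between 7 March and 7 November, so daylight saving is in effect and Yalium Zone is at UTC−07:00.
11:45 Yalium Zone + 7h = 18:45 UTC.
1 November 2026 is a Sunday, so Mondays fall on 2, 9, 16, 23, 30; the last is November 30.
1 April 2027 is a Thursday, so the first Friday is April 2 and the second is April 9.
At the standard offset (UTC+07:00), 18:45 UTC + 7h = 01:45 Isharn Station standard time (rolling into the next day, 21 May 2027).
Daylight saving runs 30 November 2026 – 9 April 2027; the standard-time date in Isharn Station, 21 May 2027, is outside that window, so Isharn Station is on standard time at UTC+07:00.
18:45 UTC + 7h = 01:45 Isharn Station (rolling into the next day, 21 May 2027).

01:45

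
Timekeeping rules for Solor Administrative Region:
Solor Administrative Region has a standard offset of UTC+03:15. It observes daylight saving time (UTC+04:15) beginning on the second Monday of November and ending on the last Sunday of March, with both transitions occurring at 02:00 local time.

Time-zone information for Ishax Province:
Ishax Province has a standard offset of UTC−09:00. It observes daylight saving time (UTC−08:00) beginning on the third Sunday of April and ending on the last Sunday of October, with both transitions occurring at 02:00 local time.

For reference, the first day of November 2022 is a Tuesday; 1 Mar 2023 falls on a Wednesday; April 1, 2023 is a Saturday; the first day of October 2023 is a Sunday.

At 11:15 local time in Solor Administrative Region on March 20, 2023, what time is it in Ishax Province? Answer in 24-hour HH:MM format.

22:00

1 November 2022 is a Tuesday, so the first Monday is November 7 and the second is November 14.
1 March 2023 is a Wednesday, so Sundays fall on 5, 12, 19, 26; the last is March 26.
Daylight saving runs 14 November 2022 – 26 March 2023; March 20, 2023 is inside that window, so Solor Administrative Region is at UTC+04:15.
11:15 Solor Administrative Region − 4h15m = 07:00 UTC.
1 April 2023 is a Saturday, so the first Sunday is April 2 and the third is April 16.
1 October 2023 is a Sunday, so Sundays fall on 1, 8, 15, 22, 29; the last is October 29.
At the standard offset (UTC−09:00), 07:00 UTC − 9h = 22:00 Ishax Province standard time (rolling into the previous day, 19 March 2023).
The standard-time date in Ishax Province, March 19, 2023, is outside the daylight-saving period (16 April – 29 October), so Ishax Province is on standard time, UTC−09:00.
07:00 UTC − 9h = 22:00 Ishax Province (rolling into the previous day, 19 March 2023).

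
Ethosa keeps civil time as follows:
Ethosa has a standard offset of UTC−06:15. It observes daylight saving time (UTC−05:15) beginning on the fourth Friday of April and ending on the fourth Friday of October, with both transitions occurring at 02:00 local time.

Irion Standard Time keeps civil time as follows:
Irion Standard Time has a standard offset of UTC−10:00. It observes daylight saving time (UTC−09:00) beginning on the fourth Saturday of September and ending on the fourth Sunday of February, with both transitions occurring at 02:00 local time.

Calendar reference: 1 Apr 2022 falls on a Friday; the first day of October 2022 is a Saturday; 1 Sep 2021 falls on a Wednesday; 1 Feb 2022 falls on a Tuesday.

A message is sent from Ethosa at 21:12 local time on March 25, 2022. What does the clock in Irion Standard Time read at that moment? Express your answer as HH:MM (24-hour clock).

17:27

1 April 2022 is a Friday, so the first Friday is April 1 and the fourth is April 22.
1 October 2022 is a Saturday, so the first Friday is October 7 and the fourth is October 28.
Daylight saving runs 22 April – 28 October; March 25, 2022 is outside that window, so Ethosa is on standard time at UTC−06:15.
21:12 Ethosa + 6h15m = 03:27 UTC (rolling into the next day, 26 March 2022).
1 September 2021 is a Wednesday, so the first Saturday is September 4 and the fourth is September 25.
1 February 2022 is a Tuesday, so the first Sunday is February 6 and the fourth is February 27.
At the standard offset (UTC−10:00), 03:27 UTC − 10h = 17:27 Irion Standard Time standard time (rolling into the previous day, 25 March 2022).
The standard-time date in Irion Standard Time, March 25, 2022, is outside the daylight-saving period (25 September 2021 – 27 February 2022), so Irion Standard Time is on standard time, UTC−10:00.
03:27 UTC − 10h = 17:27 Irion Standard Time (rolling into the previous day, 25 March 2022).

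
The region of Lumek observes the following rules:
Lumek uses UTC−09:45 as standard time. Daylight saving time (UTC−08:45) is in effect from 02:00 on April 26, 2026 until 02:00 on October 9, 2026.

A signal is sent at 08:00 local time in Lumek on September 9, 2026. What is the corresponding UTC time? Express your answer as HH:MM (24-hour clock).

September 9, 2026 lies within the daylight-saving period (26 April – 9 October), so Lumek is on daylight time, UTC−08:45.
08:00 local + 8h45m = 16:45 UTC.

16:45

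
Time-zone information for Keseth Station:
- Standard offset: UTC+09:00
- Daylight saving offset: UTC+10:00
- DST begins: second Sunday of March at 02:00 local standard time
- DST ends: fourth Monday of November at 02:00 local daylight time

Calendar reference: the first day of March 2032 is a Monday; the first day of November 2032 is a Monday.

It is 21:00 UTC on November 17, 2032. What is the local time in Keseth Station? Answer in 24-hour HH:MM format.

1 March 2032 is a Monday, so the first Sunday is March 7 and the second is March 14.
1 November 2032 is a Monday, so the first Monday is November 1 and the fourth is November 22.
At the standard offset (UTC+09:00), 21:00 UTC + 9h = 06:00 Keseth Station standard time (rolling into the next day, 18 November 2032).
The standard-time date in Keseth Station, November 18, 2032, falls between 14 March and 22 November, so daylight saving is in effect and Keseth Station is at UTC+10:00.
21:00 UTC + 10h = 07:00 local (rolling into the next day, 18 November 2032).

07:00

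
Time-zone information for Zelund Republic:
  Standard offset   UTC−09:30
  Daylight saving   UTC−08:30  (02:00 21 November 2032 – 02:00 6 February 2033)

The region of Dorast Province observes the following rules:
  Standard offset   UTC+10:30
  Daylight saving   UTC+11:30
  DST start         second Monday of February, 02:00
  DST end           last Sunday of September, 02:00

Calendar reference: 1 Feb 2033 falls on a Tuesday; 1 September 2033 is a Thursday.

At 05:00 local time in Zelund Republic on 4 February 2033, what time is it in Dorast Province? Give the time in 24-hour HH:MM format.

00:00

Daylight saving runs 21 November 2032 – 6 February 2033; 4 February 2033 is inside that window, so Zelund Republic is at UTC−08:30.
05:00 Zelund Republic + 8h30m = 13:30 UTC.
1 February 2033 is a Tuesday, so the first Monday is February 7 and the second is February 14.
1 September 2033 is a Thursday, so Sundays fall on 4, 11, 18, 25; the last is September 25.
At the standard offset (UTC+10:30), 13:30 UTC + 10h30m = 00:00 Dorast Province standard time (rolling into the next day, 5 February 2033).
Daylight saving runs 14 February – 25 September; the standard-time date in Dorast Province, 5 February 2033, is outside that window, so Dorast Province is on standard time at UTC+10:30.
13:30 UTC + 10h30m = 00:00 Dorast Province (rolling into the next day, 5 February 2033).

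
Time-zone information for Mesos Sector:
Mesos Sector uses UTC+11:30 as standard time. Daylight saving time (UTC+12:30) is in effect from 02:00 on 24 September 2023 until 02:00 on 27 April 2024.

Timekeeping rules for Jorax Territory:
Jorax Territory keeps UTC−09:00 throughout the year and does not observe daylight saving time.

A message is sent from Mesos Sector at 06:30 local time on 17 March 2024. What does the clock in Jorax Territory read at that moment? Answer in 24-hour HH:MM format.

17 March 2024 falls between 24 September 2023 and 27 April 2024, so daylight saving is in effect and Mesos Sector is at UTC+12:30.
06:30 Mesos Sector − 12h30m = 18:00 UTC (rolling into the previous day, 16 March 2024).
Jorax Territory stays on UTC−09:00 all year.
18:00 UTC − 9h = 09:00 Jorax Territory.

09:00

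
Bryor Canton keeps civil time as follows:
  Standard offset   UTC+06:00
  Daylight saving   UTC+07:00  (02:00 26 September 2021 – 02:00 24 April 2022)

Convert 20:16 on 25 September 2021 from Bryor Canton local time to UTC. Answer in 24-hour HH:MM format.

25 September 2021 does not fall between 26 September 2021 and 24 April 2022, so daylight saving is not in effect and Bryor Canton is at UTC+06:00.
20:16 local − 6h = 14:16 UTC.

14:16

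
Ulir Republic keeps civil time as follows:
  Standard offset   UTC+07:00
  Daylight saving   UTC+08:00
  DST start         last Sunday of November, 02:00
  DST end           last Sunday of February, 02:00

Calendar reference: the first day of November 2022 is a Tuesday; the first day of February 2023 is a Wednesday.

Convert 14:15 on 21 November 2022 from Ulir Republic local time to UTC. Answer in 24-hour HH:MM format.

1 November 2022 is a Tuesday, so Sundays fall on 6, 13, 20, 27; the last is November 27.
1 February 2023 is a Wednesday, so Sundays fall on 5, 12, 19, 26; the last is February 26.
21 November 2022 is outside the daylight-saving period (27 November 2022 – 26 February 2023), so Ulir Republic is on standard time, UTC+07:00.
14:15 local − 7h = 07:15 UTC.

07:15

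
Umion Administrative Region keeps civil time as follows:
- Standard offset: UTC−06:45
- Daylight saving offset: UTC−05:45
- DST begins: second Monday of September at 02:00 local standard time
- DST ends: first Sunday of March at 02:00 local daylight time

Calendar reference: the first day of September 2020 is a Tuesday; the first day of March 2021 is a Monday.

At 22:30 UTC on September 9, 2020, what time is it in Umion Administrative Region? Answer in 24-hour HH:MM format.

15:45

1 September 2020 is a Tuesday, so the first Monday is September 7 and the second is September 14.
1 March 2021 is a Monday, so the first Sunday is March 7.
At the standard offset (UTC−06:45), 22:30 UTC − 6h45m = 15:45 Umion Administrative Region standard time.
The standard-time date in Umion Administrative Region, September 9, 2020, is outside the daylight-saving period (14 September 2020 – 7 March 2021), so Umion Administrative Region is on standard time, UTC−06:45.
22:30 UTC − 6h45m = 15:45 local.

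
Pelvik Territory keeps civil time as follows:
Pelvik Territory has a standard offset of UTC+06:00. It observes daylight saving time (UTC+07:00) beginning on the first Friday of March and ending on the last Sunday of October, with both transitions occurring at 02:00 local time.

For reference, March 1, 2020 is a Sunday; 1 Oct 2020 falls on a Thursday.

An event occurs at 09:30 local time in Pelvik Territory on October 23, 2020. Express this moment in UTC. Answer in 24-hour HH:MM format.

02:30

1 March 2020 is a Sunday, so the first Friday is March 6.
1 October 2020 is a Thursday, so Sundays fall on 4, 11, 18, 25; the last is October 25.
October 23, 2020 lies within the daylight-saving period (6 March – 25 October), so Pelvik Territory is on daylight time, UTC+07:00.
09:30 local − 7h = 02:30 UTC.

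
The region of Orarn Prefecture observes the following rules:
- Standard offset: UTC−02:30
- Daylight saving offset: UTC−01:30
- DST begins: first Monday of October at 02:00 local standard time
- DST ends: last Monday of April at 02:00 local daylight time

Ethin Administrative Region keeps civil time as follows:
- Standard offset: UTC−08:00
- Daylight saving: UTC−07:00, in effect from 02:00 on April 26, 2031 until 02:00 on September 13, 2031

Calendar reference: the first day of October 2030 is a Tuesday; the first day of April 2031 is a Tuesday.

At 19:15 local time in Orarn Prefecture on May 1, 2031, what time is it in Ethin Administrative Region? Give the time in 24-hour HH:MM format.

14:45

1 October 2030 is a Tuesday, so the first Monday is October 7.
1 April 2031 is a Tuesday, so Mondays fall on 7, 14, 21, 28; the last is April 28.
May 1, 2031 does not fall between 7 October 2030 and 28 April 2031, so daylight saving is not in effect and Orarn Prefecture is at UTC−02:30.
19:15 Orarn Prefecture + 2h30m = 21:45 UTC.
At the standard offset (UTC−08:00), 21:45 UTC − 8h = 13:45 Ethin Administrative Region standard time.
The standard-time date in Ethin Administrative Region, May 1, 2031, falls between 26 April and 13 September, so daylight saving is in effect and Ethin Administrative Region is at UTC−07:00.
21:45 UTC − 7h = 14:45 Ethin Administrative Region.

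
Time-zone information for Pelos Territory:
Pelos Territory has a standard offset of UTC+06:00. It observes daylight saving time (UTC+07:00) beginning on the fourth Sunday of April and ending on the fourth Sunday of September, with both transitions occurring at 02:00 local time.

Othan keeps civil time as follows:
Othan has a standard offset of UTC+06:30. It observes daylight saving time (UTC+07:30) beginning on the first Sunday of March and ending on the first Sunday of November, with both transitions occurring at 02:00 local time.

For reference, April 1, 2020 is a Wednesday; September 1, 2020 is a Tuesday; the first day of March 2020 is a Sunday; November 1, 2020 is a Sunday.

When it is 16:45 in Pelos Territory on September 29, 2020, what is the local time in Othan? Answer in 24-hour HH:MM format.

1 April 2020 is a Wednesday, so the first Sunday is April 5 and the fourth is April 26.
1 September 2020 is a Tuesday, so the first Sunday is September 6 and the fourth is September 27.
September 29, 2020 does not fall between 26 April and 27 September, so daylight saving is not in effect and Pelos Territory is at UTC+06:00.
16:45 Pelos Territory − 6h = 10:45 UTC.
1 March 2020 is a Sunday, so the first Sunday is March 1.
1 November 2020 is a Sunday, so the first Sunday is November 1.
At the standard offset (UTC+06:30), 10:45 UTC + 6h30m = 17:15 Othan standard time.
Daylight saving runs 1 March – 1 November; the standard-time date in Othan, September 29, 2020, is inside that window, so Othan is at UTC+07:30.
10:45 UTC + 7h30m = 18:15 Othan.

18:15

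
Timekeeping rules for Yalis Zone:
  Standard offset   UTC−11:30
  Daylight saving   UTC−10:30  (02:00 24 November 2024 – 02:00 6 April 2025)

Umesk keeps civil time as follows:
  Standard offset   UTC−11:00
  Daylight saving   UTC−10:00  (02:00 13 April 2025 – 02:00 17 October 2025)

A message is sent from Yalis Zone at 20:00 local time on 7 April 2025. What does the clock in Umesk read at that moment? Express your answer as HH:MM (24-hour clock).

20:30

7 April 2025 does not fall between 24 November 2024 and 6 April 2025, so daylight saving is not in effect and Yalis Zone is at UTC−11:30.
20:00 Yalis Zone + 11h30m = 07:30 UTC (rolling into the next day, 8 April 2025).
At the standard offset (UTC−11:00), 07:30 UTC − 11h = 20:30 Umesk standard time (rolling into the previous day, 7 April 2025).
Daylight saving runs 13 April – 17 October; the standard-time date in Umesk, 7 April 2025, is outside that window, so Umesk is on standard time at UTC−11:00.
07:30 UTC − 11h = 20:30 Umesk (rolling into the previous day, 7 April 2025).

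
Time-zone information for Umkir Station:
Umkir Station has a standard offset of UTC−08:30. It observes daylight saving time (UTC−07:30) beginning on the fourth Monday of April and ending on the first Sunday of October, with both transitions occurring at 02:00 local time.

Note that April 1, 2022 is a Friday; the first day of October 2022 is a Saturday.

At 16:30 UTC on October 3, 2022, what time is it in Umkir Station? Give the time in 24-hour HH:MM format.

08:00

1 April 2022 is a Friday, so the first Monday is April 4 and the fourth is April 25.
1 October 2022 is a Saturday, so the first Sunday is October 2.
At the standard offset (UTC−08:30), 16:30 UTC − 8h30m = 08:00 Umkir Station standard time.
The standard-time date in Umkir Station, October 3, 2022, is outside the daylight-saving period (25 April – 2 October), so Umkir Station is on standard time, UTC−08:30.
16:30 UTC − 8h30m = 08:00 local.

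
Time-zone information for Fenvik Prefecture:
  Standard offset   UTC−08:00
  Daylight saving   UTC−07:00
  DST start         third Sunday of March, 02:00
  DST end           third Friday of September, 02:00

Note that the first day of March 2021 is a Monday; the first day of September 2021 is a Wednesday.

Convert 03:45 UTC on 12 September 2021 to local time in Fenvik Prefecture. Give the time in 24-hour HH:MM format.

1 March 2021 is a Monday, so the first Sunday is March 7 and the third is March 21.
1 September 2021 is a Wednesday, so the first Friday is September 3 and the third is September 17.
At the standard offset (UTC−08:00), 03:45 UTC − 8h = 19:45 Fenvik Prefecture standard time (rolling into the previous day, 11 September 2021).
The standard-time date in Fenvik Prefecture, 11 September 2021, lies within the daylight-saving period (21 March – 17 September), so Fenvik Prefecture is on daylight time, UTC−07:00.
03:45 UTC − 7h = 20:45 local (rolling into the previous day, 11 September 2021).

20:45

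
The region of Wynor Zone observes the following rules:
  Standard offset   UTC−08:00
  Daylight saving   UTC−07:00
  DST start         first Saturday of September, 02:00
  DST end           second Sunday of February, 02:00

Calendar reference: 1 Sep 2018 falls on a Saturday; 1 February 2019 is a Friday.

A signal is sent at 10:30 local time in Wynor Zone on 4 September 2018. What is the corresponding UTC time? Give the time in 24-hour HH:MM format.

17:30

1 September 2018 is a Saturday, so the first Saturday is September 1.
1 February 2019 is a Friday, so the first Sunday is February 3 and the second is February 10.
4 September 2018 lies within the daylight-saving period (1 September 2018 – 10 February 2019), so Wynor Zone is on daylight time, UTC−07:00.
10:30 local + 7h = 17:30 UTC.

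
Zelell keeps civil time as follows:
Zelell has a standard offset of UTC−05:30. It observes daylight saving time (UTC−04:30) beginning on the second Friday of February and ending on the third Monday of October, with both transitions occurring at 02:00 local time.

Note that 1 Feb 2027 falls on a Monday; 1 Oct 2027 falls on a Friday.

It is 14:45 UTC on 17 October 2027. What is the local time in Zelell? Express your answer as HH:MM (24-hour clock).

10:15

1 February 2027 is a Monday, so the first Friday is February 5 and the second is February 12.
1 October 2027 is a Friday, so the first Monday is October 4 and the third is October 18.
At the standard offset (UTC−05:30), 14:45 UTC − 5h30m = 09:15 Zelell standard time.
The standard-time date in Zelell, 17 October 2027, lies within the daylight-saving period (12 February – 18 October), so Zelell is on daylight time, UTC−04:30.
14:45 UTC − 4h30m = 10:15 local.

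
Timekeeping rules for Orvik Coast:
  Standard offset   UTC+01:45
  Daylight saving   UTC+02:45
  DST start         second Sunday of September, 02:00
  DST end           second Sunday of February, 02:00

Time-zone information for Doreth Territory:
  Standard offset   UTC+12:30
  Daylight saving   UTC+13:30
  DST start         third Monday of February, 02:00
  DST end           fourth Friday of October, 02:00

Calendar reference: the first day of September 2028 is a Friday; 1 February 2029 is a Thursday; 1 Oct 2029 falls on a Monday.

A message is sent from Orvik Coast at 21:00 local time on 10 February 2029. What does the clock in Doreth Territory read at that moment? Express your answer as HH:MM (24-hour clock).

06:45

1 September 2028 is a Friday, so the first Sunday is September 3 and the second is September 10.
1 February 2029 is a Thursday, so the first Sunday is February 4 and the second is February 11.
10 February 2029 lies within the daylight-saving period (10 September 2028 – 11 February 2029), so Orvik Coast is on daylight time, UTC+02:45.
21:00 Orvik Coast − 2h45m = 18:15 UTC.
1 February 2029 is a Thursday, so the first Monday is February 5 and the third is February 19.
1 October 2029 is a Monday, so the first Friday is October 5 and the fourth is October 26.
At the standard offset (UTC+12:30), 18:15 UTC + 12h30m = 06:45 Doreth Territory standard time (rolling into the next day, 11 February 2029).
The standard-time date in Doreth Territory, 11 February 2029, is outside the daylight-saving period (19 February – 26 October), so Doreth Territory is on standard time, UTC+12:30.
18:15 UTC + 12h30m = 06:45 Doreth Territory (rolling into the next day, 11 February 2029).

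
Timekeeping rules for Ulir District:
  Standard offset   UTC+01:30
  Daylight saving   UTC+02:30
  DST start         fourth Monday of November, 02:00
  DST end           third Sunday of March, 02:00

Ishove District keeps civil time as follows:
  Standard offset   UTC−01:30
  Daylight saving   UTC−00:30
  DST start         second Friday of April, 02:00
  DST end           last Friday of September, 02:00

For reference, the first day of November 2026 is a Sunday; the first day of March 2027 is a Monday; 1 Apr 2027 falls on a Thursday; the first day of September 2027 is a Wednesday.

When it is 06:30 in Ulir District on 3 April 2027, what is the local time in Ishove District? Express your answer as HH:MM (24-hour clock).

03:30

1 November 2026 is a Sunday, so the first Monday is November 2 and the fourth is November 23.
1 March 2027 is a Monday, so the first Sunday is March 7 and the third is March 21.
Daylight saving runs 23 November 2026 – 21 March 2027; 3 April 2027 is outside that window, so Ulir District is on standard time at UTC+01:30.
06:30 Ulir District − 1h30m = 05:00 UTC.
1 April 2027 is a Thursday, so the first Friday is April 2 and the second is April 9.
1 September 2027 is a Wednesday, so Fridays fall on 3, 10, 17, 24; the last is September 24.
At the standard offset (UTC−01:30), 05:00 UTC − 1h30m = 03:30 Ishove District standard time.
The standard-time date in Ishove District, 3 April 2027, does not fall between 9 April and 24 September, so daylight saving is not in effect and Ishove District is at UTC−01:30.
05:00 UTC − 1h30m = 03:30 Ishove District.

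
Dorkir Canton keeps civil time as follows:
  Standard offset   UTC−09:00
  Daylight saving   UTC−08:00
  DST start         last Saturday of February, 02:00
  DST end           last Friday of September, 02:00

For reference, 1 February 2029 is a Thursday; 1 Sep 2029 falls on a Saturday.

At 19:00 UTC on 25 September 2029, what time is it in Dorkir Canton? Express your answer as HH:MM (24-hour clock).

1 February 2029 is a Thursday, so Saturdays fall on 3, 10, 17, 24; the last is February 24.
1 September 2029 is a Saturday, so Fridays fall on 7, 14, 21, 28; the last is September 28.
At the standard offset (UTC−09:00), 19:00 UTC − 9h = 10:00 Dorkir Canton standard time.
The standard-time date in Dorkir Canton, 25 September 2029, falls between 24 February and 28 September, so daylight saving is in effect and Dorkir Canton is at UTC−08:00.
19:00 UTC − 8h = 11:00 local.

11:00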